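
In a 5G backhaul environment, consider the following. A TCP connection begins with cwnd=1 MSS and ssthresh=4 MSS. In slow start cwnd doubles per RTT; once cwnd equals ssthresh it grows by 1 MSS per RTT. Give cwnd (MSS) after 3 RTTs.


RTT 0: cwnd = 1 MSS (initial)
RTT 1: cwnd = 2 MSS (slow start, doubled)
RTT 2: cwnd = 4 MSS (slow start, doubled)
RTT 3: cwnd = 5 MSS (congestion avoidance, +1)

5


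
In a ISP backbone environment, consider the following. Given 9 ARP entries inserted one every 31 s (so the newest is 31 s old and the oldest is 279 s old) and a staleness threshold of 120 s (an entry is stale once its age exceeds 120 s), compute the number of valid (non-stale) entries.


Ages are k * 279/9 s for k = 1..9 (spacing = 31.0000 s).
Entry k is valid iff k * 279/9 <= 120 iff k <= 9 * 120 / 279 = 3.8710
n_valid = floor(3.8710) = 3
(n_stale = 9 - 3 = 6)

3


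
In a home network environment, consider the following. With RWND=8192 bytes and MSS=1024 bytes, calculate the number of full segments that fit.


Given: RWND = 8192 bytes, MSS = 1024 bytes
Full segments = floor(RWND / MSS)
Full segments = floor(8192 / 1024)
Full segments = floor(8.0) = 8

8


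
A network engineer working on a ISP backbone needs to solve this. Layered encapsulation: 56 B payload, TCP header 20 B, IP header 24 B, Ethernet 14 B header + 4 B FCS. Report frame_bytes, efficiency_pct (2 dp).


TCP segment = 56 + 20 = 76 B
IP packet = 76 + 24 = 100 B
Ethernet frame = 100 + 14 + 4 = 118 B
Efficiency = app / frame = 56 / 118 = 0.474576 = 47.4576% -> 47.46% (2 dp)

118, 47.46


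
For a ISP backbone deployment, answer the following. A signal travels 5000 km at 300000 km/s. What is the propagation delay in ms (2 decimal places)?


Given: distance = 5000 km, speed = 300000 km/s
Delay = distance / speed = 5000 / 300000 seconds
Delay in ms = 5000 * 1000 / 300000
Delay = 16.6667 ms
Rounded to 2 dp = 16.67 ms

16.67


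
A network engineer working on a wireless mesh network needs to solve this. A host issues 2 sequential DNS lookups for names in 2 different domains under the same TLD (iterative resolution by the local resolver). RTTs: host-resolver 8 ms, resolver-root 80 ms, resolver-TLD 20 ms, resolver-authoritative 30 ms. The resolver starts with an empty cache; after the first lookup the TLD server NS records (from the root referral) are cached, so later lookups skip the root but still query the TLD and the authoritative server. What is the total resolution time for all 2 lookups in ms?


Lookup 1 (cold cache): local + root + TLD + auth = 8 + 80 + 20 + 30 = 138 ms
Lookups 2..2 (TLD NS cached -> skip root; new domain -> still ask TLD and auth): local + TLD + auth = 8 + 20 + 30 = 58 ms each
Remaining 1 lookups: 1 * 58 = 58 ms
Total = 138 + 58 = 196 ms

196


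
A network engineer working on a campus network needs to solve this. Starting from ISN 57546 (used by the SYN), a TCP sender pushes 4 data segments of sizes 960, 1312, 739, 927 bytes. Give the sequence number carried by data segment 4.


The SYN occupies sequence number ISN = 57546, so the first data byte is ISN + 1 = 57547.
SEQ of data segment i = (ISN + 1) + sum of payload sizes of segments 1..i-1.
Segment 1: SEQ = 57547, payload = 960 bytes
Segment 2: SEQ = 58507, payload = 1312 bytes
Segment 3: SEQ = 59819, payload = 739 bytes
Segment 4: SEQ = 60558, payload = 927 bytes
SEQ of segment 4 = 57547 + 960 + 1312 + 739 = 60558

60558


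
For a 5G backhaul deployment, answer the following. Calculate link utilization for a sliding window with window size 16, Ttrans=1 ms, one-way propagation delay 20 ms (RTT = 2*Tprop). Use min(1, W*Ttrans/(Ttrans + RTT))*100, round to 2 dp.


Given: W = 16, Ttrans = 1 ms, RTT = 40 ms (= 2 * Tprop, Tprop = 20 ms)
Cycle time = Ttrans + RTT = 1 + 40 = 41 ms (first packet sent until its ACK returns)
W * Ttrans = 16 * 1 = 16 ms of sending per cycle
W * Ttrans / (Ttrans + RTT) = 16 / 41 = 0.390244
U = min(1, 0.390244) = 0.390244
U% = 39.02%

39.02


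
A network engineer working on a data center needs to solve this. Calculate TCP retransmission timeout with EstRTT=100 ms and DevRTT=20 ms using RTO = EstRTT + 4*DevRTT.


Given: EstRTT = 100 ms, DevRTT = 20 ms
Timeout = EstRTT + 4 * DevRTT
4 * DevRTT = 4 * 20 = 80
Timeout = 100 + 80 = 180 ms

180


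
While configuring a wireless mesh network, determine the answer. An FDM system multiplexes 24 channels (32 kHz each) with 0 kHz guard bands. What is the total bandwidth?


Given: 24 channels, 32 kHz each, guard = 0 kHz
Channel bandwidth = 24 * 32 = 768 kHz
Guard bands = 23 gaps * 0 kHz = 0 kHz
Total = 768 + 0 = 768 kHz

768


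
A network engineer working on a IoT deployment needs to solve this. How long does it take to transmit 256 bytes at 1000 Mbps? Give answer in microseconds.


Given: packet = 256 bytes, bandwidth = 1000 Mbps
Packet in bits = 256 * 8 = 2048 bits
Bandwidth = 1000 * 10^6 = 1000000000 bps
Time = 2048 / 1000000000 seconds
Time in us = 2048 * 10^6 / 1000000000 = 2.048

2.048


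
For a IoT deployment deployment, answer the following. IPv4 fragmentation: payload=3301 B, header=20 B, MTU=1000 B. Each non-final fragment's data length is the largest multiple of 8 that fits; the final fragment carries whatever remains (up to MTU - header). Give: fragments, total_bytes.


Max data per non-final fragment = floor((MTU - header)/8)*8 = floor((1000 - 20)/8)*8 = floor(980/8)*8 = 976 B
Final fragment needs no 8-byte alignment: it can carry up to MTU - header = 980 B
Non-final fragments needed = ceil((payload - 980) / 976) = ceil(2321/976) = ceil(2.3781) = 3
Number of fragments = 3 + 1 = 4
Fragment sizes (data): 3 * 976 B + 373 B (last, 373 <= 980 OK)
Total bytes sent = payload + n_frags * header = 3301 + 4*20 = 3301 + 80 = 3381 B

4, 3381


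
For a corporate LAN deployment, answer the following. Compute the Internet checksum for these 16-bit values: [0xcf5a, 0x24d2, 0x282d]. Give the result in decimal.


Given words: [0xcf5a, 0x24d2, 0x282d]
Step 1: Sum all words
Raw sum = 53082 + 9426 + 10285 = 72793
Step 2: Fold carry: (7257 + 1) = 7258
One's complement = ~7258 & 0xFFFF = 58277

58277


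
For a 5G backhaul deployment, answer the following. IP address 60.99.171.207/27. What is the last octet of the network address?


Given: IP = 60.99.171.207, prefix = /27
Subnet mask = 255.255.255.224
Last octet of IP: 207
Last octet of mask: 224
Network last octet = 207 AND 224 = 192

192


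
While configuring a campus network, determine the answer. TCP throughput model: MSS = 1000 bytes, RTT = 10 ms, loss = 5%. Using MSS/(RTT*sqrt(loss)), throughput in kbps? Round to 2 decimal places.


Given: MSS = 1000 bytes, RTT = 10 ms, loss = 5%
RTT in seconds = 10 / 1000 = 0.01
Loss rate = 5% = 0.05
sqrt(loss) = sqrt(0.05) = 0.223606797750
Throughput (bytes/s) = 1000 / (0.01 * 0.223606797750) = 447213.5955
Throughput (kbps) = 447213.5955 * 8 / 1000 = 3577.708764 -> 3577.71 kbps (2 dp)

3577.71


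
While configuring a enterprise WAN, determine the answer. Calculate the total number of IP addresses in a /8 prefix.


Given: CIDR prefix /8
Host bits = 32 - 8 = 24
Total addresses = 2^24 = 16777216

16777216


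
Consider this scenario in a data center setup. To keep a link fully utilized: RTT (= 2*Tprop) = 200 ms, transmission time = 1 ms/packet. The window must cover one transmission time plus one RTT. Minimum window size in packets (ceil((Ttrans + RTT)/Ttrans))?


Given: Ttrans = 1 ms, RTT = 200 ms (= 2 * Tprop, Tprop = 100 ms)
Time until first ACK returns = Ttrans + RTT = 1 + 200 = 201 ms
Need W * Ttrans >= Ttrans + RTT  ->  W >= (Ttrans + RTT) / Ttrans
(Ttrans + RTT) / Ttrans = 201 / 1 = 201
W_min = ceil(201) = 201

201


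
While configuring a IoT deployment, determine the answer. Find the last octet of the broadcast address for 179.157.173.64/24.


Given: IP = 179.157.173.64, prefix = /24
Host bits = 32 - 24 = 8
Network last octet = 64 AND mask = 0
Host part size = 2^8 - 1 = 255
Broadcast last octet = 0 OR 255 = 255

255


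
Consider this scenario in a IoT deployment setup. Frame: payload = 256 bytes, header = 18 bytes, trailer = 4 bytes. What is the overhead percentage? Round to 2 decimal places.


Given: payload = 256 B, header = 18 B, trailer = 4 B
Overhead bytes = header + trailer = 18 + 4 = 22
Total frame = payload + overhead = 256 + 22 = 278
Overhead % = 22 / 278 * 100 = 7.9137% -> 7.91% (2 dp)

7.91


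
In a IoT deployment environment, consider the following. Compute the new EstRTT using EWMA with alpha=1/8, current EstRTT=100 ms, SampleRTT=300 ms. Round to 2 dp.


Given: EstRTT = 100 ms, SampleRTT = 300 ms, alpha = 1/8
New EstRTT = (1 - alpha) * EstRTT + alpha * SampleRTT
(7/8) * 100 = 87.5
(1/8) * 300 = 37.5
New EstRTT = 87.5 + 37.5 = 125 ms -> 125.00 ms (2 dp)

125.00


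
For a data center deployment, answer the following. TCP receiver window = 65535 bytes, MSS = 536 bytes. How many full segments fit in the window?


Given: RWND = 65535 bytes, MSS = 536 bytes
Full segments = floor(RWND / MSS)
Full segments = floor(65535 / 536)
Full segments = floor(122.2668) = 122

122


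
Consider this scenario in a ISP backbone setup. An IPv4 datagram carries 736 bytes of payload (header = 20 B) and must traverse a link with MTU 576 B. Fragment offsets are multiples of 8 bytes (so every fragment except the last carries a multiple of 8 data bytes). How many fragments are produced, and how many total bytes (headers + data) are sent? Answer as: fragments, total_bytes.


Max data per non-final fragment = floor((MTU - header)/8)*8 = floor((576 - 20)/8)*8 = floor(556/8)*8 = 552 B
Final fragment needs no 8-byte alignment: it can carry up to MTU - header = 556 B
Non-final fragments needed = ceil((payload - 556) / 552) = ceil(180/552) = ceil(0.3261) = 1
Number of fragments = 1 + 1 = 2
Fragment sizes (data): 1 * 552 B + 184 B (last, 184 <= 556 OK)
Total bytes sent = payload + n_frags * header = 736 + 2*20 = 736 + 40 = 776 B

2, 776


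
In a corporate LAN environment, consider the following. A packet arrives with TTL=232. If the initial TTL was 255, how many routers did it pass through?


Given: initial TTL = 255, received TTL = 232
Hops = initial TTL - received TTL
Hops = 255 - 232 = 23

23


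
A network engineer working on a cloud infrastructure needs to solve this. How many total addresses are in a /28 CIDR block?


Given: CIDR prefix /28
Host bits = 32 - 28 = 4
Total addresses = 2^4 = 16

16


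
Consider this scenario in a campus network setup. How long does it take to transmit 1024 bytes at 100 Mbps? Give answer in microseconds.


Given: packet = 1024 bytes, bandwidth = 100 Mbps
Packet in bits = 1024 * 8 = 8192 bits
Bandwidth = 100 * 10^6 = 100000000 bps
Time = 8192 / 100000000 seconds
Time in us = 8192 * 10^6 / 100000000 = 81.92

81.92


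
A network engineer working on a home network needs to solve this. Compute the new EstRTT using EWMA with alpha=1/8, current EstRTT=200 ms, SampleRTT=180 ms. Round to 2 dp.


Given: EstRTT = 200 ms, SampleRTT = 180 ms, alpha = 1/8
New EstRTT = (1 - alpha) * EstRTT + alpha * SampleRTT
(7/8) * 200 = 175
(1/8) * 180 = 22.5
New EstRTT = 175 + 22.5 = 197.5 ms -> 197.50 ms (2 dp)

197.50


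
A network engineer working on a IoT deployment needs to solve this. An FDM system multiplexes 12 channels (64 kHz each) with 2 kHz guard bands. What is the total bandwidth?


Given: 12 channels, 64 kHz each, guard = 2 kHz
Channel bandwidth = 12 * 64 = 768 kHz
Guard bands = 11 gaps * 2 kHz = 22 kHz
Total = 768 + 22 = 790 kHz

790


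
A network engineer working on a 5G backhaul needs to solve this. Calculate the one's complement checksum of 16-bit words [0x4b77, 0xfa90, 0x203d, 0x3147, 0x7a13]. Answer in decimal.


Given words: [0x4b77, 0xfa90, 0x203d, 0x3147, 0x7a13]
Step 1: Sum all words
Raw sum = 19319 + 64144 + 8253 + 12615 + 31251 = 135582
Step 2: Fold carry: (4510 + 2) = 4512
One's complement = ~4512 & 0xFFFF = 61023

61023


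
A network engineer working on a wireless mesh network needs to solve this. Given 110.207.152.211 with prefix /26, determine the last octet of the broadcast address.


Given: IP = 110.207.152.211, prefix = /26
Host bits = 32 - 26 = 6
Network last octet = 211 AND mask = 192
Host part size = 2^6 - 1 = 63
Broadcast last octet = 192 OR 63 = 255

255


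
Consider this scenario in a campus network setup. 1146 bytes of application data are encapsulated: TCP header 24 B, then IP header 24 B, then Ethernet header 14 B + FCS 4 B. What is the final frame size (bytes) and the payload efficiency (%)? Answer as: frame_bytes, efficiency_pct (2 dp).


TCP segment = 1146 + 24 = 1170 B
IP packet = 1170 + 24 = 1194 B
Ethernet frame = 1194 + 14 + 4 = 1212 B
Efficiency = app / frame = 1146 / 1212 = 0.945545 = 94.5545% -> 94.55% (2 dp)

1212, 94.55


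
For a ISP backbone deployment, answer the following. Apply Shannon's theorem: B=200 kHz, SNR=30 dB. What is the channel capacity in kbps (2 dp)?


Given: B = 200 kHz, SNR = 30 dB
SNR linear = 10^(30/10) = 1000
1 + SNR = 1001
log2(1001) = 9.9672262588
C = 200 * 1000 * 9.9672262588 = 1993445.2518 bps
C = 1993.445252 kbps -> 1993.45 kbps (2 dp)

1993.45


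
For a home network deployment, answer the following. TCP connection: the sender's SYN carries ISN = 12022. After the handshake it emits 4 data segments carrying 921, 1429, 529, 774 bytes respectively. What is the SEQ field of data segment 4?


The SYN occupies sequence number ISN = 12022, so the first data byte is ISN + 1 = 12023.
SEQ of data segment i = (ISN + 1) + sum of payload sizes of segments 1..i-1.
Segment 1: SEQ = 12023, payload = 921 bytes
Segment 2: SEQ = 12944, payload = 1429 bytes
Segment 3: SEQ = 14373, payload = 529 bytes
Segment 4: SEQ = 14902, payload = 774 bytes
SEQ of segment 4 = 12023 + 921 + 1429 + 529 = 14902

14902


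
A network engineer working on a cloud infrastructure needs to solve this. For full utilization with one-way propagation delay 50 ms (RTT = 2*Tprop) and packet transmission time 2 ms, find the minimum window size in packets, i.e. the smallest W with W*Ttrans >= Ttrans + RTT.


Given: Ttrans = 2 ms, RTT = 100 ms (= 2 * Tprop, Tprop = 50 ms)
Time until first ACK returns = Ttrans + RTT = 2 + 100 = 102 ms
Need W * Ttrans >= Ttrans + RTT  ->  W >= (Ttrans + RTT) / Ttrans
(Ttrans + RTT) / Ttrans = 102 / 2 = 51
W_min = ceil(51) = 51

51


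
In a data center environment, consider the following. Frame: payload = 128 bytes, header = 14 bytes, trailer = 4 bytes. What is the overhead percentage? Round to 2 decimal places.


Given: payload = 128 B, header = 14 B, trailer = 4 B
Overhead bytes = header + trailer = 14 + 4 = 18
Total frame = payload + overhead = 128 + 18 = 146
Overhead % = 18 / 146 * 100 = 12.3288% -> 12.33% (2 dp)

12.33


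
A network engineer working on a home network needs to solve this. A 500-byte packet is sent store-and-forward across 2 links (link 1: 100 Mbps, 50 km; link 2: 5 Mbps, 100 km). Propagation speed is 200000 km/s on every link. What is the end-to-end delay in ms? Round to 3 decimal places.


Packet = 500 bytes = 4000 bits. Store-and-forward: sum (t_trans + t_prop) per link.
Link 1: t_trans = 4000/(100*10^6) s = 0.0400 ms; t_prop = 50/200000 s = 0.2500 ms; subtotal = 0.2900 ms
Link 2: t_trans = 4000/(5*10^6) s = 0.8000 ms; t_prop = 100/200000 s = 0.5000 ms; subtotal = 1.3000 ms
End-to-end = 0.2900 + 1.3000 = 1.5900 ms -> 1.590 ms (3 dp)

1.590


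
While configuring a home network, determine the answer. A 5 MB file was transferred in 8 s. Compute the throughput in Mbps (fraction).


Given: file = 5 MB, time = 8 s
File in Mb = 5 * 8 = 40 Mb
Throughput = 40 / 8 Mbps
Throughput = 5 Mbps

5


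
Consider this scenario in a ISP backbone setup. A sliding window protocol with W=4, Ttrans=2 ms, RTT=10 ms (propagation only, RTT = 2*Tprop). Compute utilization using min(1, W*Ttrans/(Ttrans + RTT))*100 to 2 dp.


Given: W = 4, Ttrans = 2 ms, RTT = 10 ms (= 2 * Tprop, Tprop = 5 ms)
Cycle time = Ttrans + RTT = 2 + 10 = 12 ms (first packet sent until its ACK returns)
W * Ttrans = 4 * 2 = 8 ms of sending per cycle
W * Ttrans / (Ttrans + RTT) = 8 / 12 = 0.666667
U = min(1, 0.666667) = 0.666667
U% = 66.67%

66.67


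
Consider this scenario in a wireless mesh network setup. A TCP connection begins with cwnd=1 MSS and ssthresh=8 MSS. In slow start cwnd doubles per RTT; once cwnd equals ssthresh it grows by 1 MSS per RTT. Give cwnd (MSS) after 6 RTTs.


RTT 0: cwnd = 1 MSS (initial)
RTT 1: cwnd = 2 MSS (slow start, doubled)
RTT 2: cwnd = 4 MSS (slow start, doubled)
RTT 3: cwnd = 8 MSS (slow start, doubled)
RTT 4: cwnd = 9 MSS (congestion avoidance, +1)
RTT 5: cwnd = 10 MSS (congestion avoidance, +1)
RTT 6: cwnd = 11 MSS (congestion avoidance, +1)

11


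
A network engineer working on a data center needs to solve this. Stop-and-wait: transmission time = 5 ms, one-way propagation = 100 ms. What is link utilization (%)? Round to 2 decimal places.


Given: Ttrans = 5 ms, Tprop = 100 ms
RTT = 2 * Tprop = 2 * 100 = 200 ms
U = Ttrans / (Ttrans + RTT)
U = 5 / (5 + 200)
U = 5 / 205 = 0.02439
U% = 2.44%

2.44


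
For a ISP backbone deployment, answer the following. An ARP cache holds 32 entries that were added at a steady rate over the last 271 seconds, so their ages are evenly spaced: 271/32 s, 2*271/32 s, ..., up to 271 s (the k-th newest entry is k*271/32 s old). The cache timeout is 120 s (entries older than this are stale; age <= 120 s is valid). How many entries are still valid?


Ages are k * 271/32 s for k = 1..32 (spacing = 8.4688 s).
Entry k is valid iff k * 271/32 <= 120 iff k <= 32 * 120 / 271 = 14.1697
n_valid = floor(14.1697) = 14
(n_stale = 32 - 14 = 18)

14


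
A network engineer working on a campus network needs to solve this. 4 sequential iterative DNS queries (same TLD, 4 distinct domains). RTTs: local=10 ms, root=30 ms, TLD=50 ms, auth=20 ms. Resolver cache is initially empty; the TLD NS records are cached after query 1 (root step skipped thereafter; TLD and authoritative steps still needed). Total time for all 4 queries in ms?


Lookup 1 (cold cache): local + root + TLD + auth = 10 + 30 + 50 + 20 = 110 ms
Lookups 2..4 (TLD NS cached -> skip root; new domain -> still ask TLD and auth): local + TLD + auth = 10 + 50 + 20 = 80 ms each
Remaining 3 lookups: 3 * 80 = 240 ms
Total = 110 + 240 = 350 ms

350


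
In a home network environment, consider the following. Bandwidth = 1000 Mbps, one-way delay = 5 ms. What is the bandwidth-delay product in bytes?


Given: bandwidth = 1000 Mbps, delay = 5 ms
BDP in bits = 1000 * 10^6 * 5 / 1000
BDP in bits = 5000000
BDP in bytes = 5000000 / 8 = 625000

625000


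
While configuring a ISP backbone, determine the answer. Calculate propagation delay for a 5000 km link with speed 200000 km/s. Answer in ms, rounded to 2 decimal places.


Given: distance = 5000 km, speed = 200000 km/s
Delay = distance / speed = 5000 / 200000 seconds
Delay in ms = 5000 * 1000 / 200000
Delay = 25.0000 ms
Rounded to 2 dp = 25.00 ms

25.00


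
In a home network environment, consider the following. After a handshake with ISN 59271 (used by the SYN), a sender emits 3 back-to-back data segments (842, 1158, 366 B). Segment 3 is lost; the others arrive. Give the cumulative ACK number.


SYN uses sequence number 59271; first data byte = ISN + 1 = 59272.
Segment 1: SEQ = 59272, len = 842 B, covers [59272, 60113]
Segment 2: SEQ = 60114, len = 1158 B, covers [60114, 61271]
Segment 3: SEQ = 61272, len = 366 B, covers [61272, 61637] [LOST]
In-order data received: bytes [59272, 61271] (segments 1..2).
Segment 3 missing -> gap begins at byte 61272.
Cumulative ACK = next expected in-order byte = 59272 + 842 + 1158 = 61272

61272


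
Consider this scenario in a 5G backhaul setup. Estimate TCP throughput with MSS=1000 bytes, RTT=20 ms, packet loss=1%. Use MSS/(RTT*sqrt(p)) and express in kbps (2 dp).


Given: MSS = 1000 bytes, RTT = 20 ms, loss = 1%
RTT in seconds = 20 / 1000 = 0.02
Loss rate = 1% = 0.01
sqrt(loss) = sqrt(0.01) = 0.1
Throughput (bytes/s) = 1000 / (0.02 * 0.1) = 500000.0000
Throughput (kbps) = 500000.0000 * 8 / 1000 = 4000.000000 -> 4000.00 kbps (2 dp)

4000.00


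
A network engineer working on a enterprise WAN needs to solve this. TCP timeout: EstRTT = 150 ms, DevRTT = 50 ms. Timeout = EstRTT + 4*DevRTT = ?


Given: EstRTT = 150 ms, DevRTT = 50 ms
Timeout = EstRTT + 4 * DevRTT
4 * DevRTT = 4 * 50 = 200
Timeout = 150 + 200 = 350 ms

350


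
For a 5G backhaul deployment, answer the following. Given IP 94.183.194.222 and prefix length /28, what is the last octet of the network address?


Given: IP = 94.183.194.222, prefix = /28
Subnet mask = 255.255.255.240
Last octet of IP: 222
Last octet of mask: 240
Network last octet = 222 AND 240 = 208

208


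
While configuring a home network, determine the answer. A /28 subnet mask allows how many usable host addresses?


Given: subnet mask /28
Host bits = 32 - 28 = 4
Total addresses = 2^4 = 16
Usable hosts = 16 - 2 (network + broadcast) = 14

14


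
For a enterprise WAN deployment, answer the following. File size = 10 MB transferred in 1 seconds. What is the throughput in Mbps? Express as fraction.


Given: file = 10 MB, time = 1 s
File in Mb = 10 * 8 = 80 Mb
Throughput = 80 / 1 Mbps
Throughput = 80 Mbps

80


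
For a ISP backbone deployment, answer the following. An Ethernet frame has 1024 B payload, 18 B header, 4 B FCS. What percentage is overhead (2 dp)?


Given: payload = 1024 B, header = 18 B, trailer = 4 B
Overhead bytes = header + trailer = 18 + 4 = 22
Total frame = payload + overhead = 1024 + 22 = 1046
Overhead % = 22 / 1046 * 100 = 2.1033% -> 2.10% (2 dp)

2.10


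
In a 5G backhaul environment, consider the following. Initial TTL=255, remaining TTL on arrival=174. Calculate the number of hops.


Given: initial TTL = 255, received TTL = 174
Hops = initial TTL - received TTL
Hops = 255 - 174 = 81

81


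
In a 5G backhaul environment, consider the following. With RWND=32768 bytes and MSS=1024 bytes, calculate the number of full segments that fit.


Given: RWND = 32768 bytes, MSS = 1024 bytes
Full segments = floor(RWND / MSS)
Full segments = floor(32768 / 1024)
Full segments = floor(32.0) = 32

32


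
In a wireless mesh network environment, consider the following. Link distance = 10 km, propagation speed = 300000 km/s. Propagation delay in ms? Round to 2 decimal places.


Given: distance = 10 km, speed = 300000 km/s
Delay = distance / speed = 10 / 300000 seconds
Delay in ms = 10 * 1000 / 300000
Delay = 0.0333 ms
Rounded to 2 dp = 0.03 ms

0.03


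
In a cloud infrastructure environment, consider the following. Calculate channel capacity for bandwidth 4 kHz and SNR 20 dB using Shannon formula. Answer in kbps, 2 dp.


Given: B = 4 kHz, SNR = 20 dB
SNR linear = 10^(20/10) = 100
1 + SNR = 101
log2(101) = 6.6582114828
C = 4 * 1000 * 6.6582114828 = 26632.8459 bps
C = 26.632846 kbps -> 26.63 kbps (2 dp)

26.63


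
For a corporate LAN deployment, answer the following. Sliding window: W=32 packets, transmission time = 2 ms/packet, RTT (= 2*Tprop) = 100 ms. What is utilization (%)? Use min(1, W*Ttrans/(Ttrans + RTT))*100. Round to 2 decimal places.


Given: W = 32, Ttrans = 2 ms, RTT = 100 ms (= 2 * Tprop, Tprop = 50 ms)
Cycle time = Ttrans + RTT = 2 + 100 = 102 ms (first packet sent until its ACK returns)
W * Ttrans = 32 * 2 = 64 ms of sending per cycle
W * Ttrans / (Ttrans + RTT) = 64 / 102 = 0.627451
U = min(1, 0.627451) = 0.627451
U% = 62.75%

62.75


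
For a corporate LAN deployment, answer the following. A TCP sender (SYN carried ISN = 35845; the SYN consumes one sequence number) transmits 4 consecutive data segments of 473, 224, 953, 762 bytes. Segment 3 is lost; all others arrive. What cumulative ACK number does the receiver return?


SYN uses sequence number 35845; first data byte = ISN + 1 = 35846.
Segment 1: SEQ = 35846, len = 473 B, covers [35846, 36318]
Segment 2: SEQ = 36319, len = 224 B, covers [36319, 36542]
Segment 3: SEQ = 36543, len = 953 B, covers [36543, 37495] [LOST]
Segment 4: SEQ = 37496, len = 762 B, covers [37496, 38257]
In-order data received: bytes [35846, 36542] (segments 1..2).
Segment 3 missing -> gap begins at byte 36543; later segments buffered out of order.
Cumulative ACK = next expected in-order byte = 35846 + 473 + 224 = 36543

36543


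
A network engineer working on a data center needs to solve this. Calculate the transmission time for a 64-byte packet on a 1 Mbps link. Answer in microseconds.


Given: packet = 64 bytes, bandwidth = 1 Mbps
Packet in bits = 64 * 8 = 512 bits
Bandwidth = 1 * 10^6 = 1000000 bps
Time = 512 / 1000000 seconds
Time in us = 512 * 10^6 / 1000000 = 512

512


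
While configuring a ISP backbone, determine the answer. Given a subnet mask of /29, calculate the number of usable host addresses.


Given: subnet mask /29
Host bits = 32 - 29 = 3
Total addresses = 2^3 = 8
Usable hosts = 8 - 2 (network + broadcast) = 6

6


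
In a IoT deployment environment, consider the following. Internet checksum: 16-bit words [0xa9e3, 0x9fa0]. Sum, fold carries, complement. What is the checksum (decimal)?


Given words: [0xa9e3, 0x9fa0]
Step 1: Sum all words
Raw sum = 43491 + 40864 = 84355
Step 2: Fold carry: (18819 + 1) = 18820
One's complement = ~18820 & 0xFFFF = 46715

46715


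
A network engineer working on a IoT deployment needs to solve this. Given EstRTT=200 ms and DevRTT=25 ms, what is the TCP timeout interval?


Given: EstRTT = 200 ms, DevRTT = 25 ms
Timeout = EstRTT + 4 * DevRTT
4 * DevRTT = 4 * 25 = 100
Timeout = 200 + 100 = 300 ms

300


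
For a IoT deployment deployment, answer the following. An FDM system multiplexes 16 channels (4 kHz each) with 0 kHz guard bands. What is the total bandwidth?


Given: 16 channels, 4 kHz each, guard = 0 kHz
Channel bandwidth = 16 * 4 = 64 kHz
Guard bands = 15 gaps * 0 kHz = 0 kHz
Total = 64 + 0 = 64 kHz

64


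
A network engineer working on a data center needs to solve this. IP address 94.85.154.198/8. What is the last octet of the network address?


Given: IP = 94.85.154.198, prefix = /8
Subnet mask = 255.0.0.0
Last octet of IP: 198
Last octet of mask: 0
Network last octet = 198 AND 0 = 0

0


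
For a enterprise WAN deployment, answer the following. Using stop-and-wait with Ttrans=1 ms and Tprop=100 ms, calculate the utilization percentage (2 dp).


Given: Ttrans = 1 ms, Tprop = 100 ms
RTT = 2 * Tprop = 2 * 100 = 200 ms
U = Ttrans / (Ttrans + RTT)
U = 1 / (1 + 200)
U = 1 / 201 = 0.004975
U% = 0.50%

0.50


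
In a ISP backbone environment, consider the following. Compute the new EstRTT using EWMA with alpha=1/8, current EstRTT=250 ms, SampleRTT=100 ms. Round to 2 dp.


Given: EstRTT = 250 ms, SampleRTT = 100 ms, alpha = 1/8
New EstRTT = (1 - alpha) * EstRTT + alpha * SampleRTT
(7/8) * 250 = 218.75
(1/8) * 100 = 12.5
New EstRTT = 218.75 + 12.5 = 231.25 ms -> 231.25 ms (2 dp)

231.25


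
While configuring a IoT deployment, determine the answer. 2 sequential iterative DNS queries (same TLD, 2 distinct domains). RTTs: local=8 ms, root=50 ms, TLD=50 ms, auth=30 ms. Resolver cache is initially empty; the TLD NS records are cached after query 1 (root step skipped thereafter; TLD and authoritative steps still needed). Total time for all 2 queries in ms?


Lookup 1 (cold cache): local + root + TLD + auth = 8 + 50 + 50 + 30 = 138 ms
Lookups 2..2 (TLD NS cached -> skip root; new domain -> still ask TLD and auth): local + TLD + auth = 8 + 50 + 30 = 88 ms each
Remaining 1 lookups: 1 * 88 = 88 ms
Total = 138 + 88 = 226 ms

226


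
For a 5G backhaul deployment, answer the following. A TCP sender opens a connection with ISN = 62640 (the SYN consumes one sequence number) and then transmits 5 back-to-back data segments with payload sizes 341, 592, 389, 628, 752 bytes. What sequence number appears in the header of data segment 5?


The SYN occupies sequence number ISN = 62640, so the first data byte is ISN + 1 = 62641.
SEQ of data segment i = (ISN + 1) + sum of payload sizes of segments 1..i-1.
Segment 1: SEQ = 62641, payload = 341 bytes
Segment 2: SEQ = 62982, payload = 592 bytes
Segment 3: SEQ = 63574, payload = 389 bytes
Segment 4: SEQ = 63963, payload = 628 bytes
Segment 5: SEQ = 64591, payload = 752 bytes
SEQ of segment 5 = 62641 + 341 + 592 + 389 + 628 = 64591

64591


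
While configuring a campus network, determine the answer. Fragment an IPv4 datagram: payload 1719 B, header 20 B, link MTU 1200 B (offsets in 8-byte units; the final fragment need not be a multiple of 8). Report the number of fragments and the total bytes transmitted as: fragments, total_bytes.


Max data per non-final fragment = floor((MTU - header)/8)*8 = floor((1200 - 20)/8)*8 = floor(1180/8)*8 = 1176 B
Final fragment needs no 8-byte alignment: it can carry up to MTU - header = 1180 B
Non-final fragments needed = ceil((payload - 1180) / 1176) = ceil(539/1176) = ceil(0.4583) = 1
Number of fragments = 1 + 1 = 2
Fragment sizes (data): 1 * 1176 B + 543 B (last, 543 <= 1180 OK)
Total bytes sent = payload + n_frags * header = 1719 + 2*20 = 1719 + 40 = 1759 B

2, 1759


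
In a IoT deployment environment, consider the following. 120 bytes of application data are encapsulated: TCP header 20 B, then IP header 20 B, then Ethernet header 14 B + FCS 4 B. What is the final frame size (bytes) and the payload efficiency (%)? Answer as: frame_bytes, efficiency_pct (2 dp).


TCP segment = 120 + 20 = 140 B
IP packet = 140 + 20 = 160 B
Ethernet frame = 160 + 14 + 4 = 178 B
Efficiency = app / frame = 120 / 178 = 0.674157 = 67.4157% -> 67.42% (2 dp)

178, 67.42


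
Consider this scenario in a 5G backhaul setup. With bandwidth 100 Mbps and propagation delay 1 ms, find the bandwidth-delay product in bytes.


Given: bandwidth = 100 Mbps, delay = 1 ms
BDP in bits = 100 * 10^6 * 1 / 1000
BDP in bits = 100000
BDP in bytes = 100000 / 8 = 12500

12500


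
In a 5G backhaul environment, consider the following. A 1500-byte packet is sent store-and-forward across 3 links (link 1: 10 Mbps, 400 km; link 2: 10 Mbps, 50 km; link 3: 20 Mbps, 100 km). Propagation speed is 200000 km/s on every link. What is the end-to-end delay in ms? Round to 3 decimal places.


Packet = 1500 bytes = 12000 bits. Store-and-forward: sum (t_trans + t_prop) per link.
Link 1: t_trans = 12000/(10*10^6) s = 1.2000 ms; t_prop = 400/200000 s = 2.0000 ms; subtotal = 3.2000 ms
Link 2: t_trans = 12000/(10*10^6) s = 1.2000 ms; t_prop = 50/200000 s = 0.2500 ms; subtotal = 1.4500 ms
Link 3: t_trans = 12000/(20*10^6) s = 0.6000 ms; t_prop = 100/200000 s = 0.5000 ms; subtotal = 1.1000 ms
End-to-end = 3.2000 + 1.4500 + 1.1000 = 5.7500 ms -> 5.750 ms (3 dp)

5.750


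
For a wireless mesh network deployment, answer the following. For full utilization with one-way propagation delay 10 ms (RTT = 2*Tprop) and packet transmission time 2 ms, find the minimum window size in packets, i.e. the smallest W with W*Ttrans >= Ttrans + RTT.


Given: Ttrans = 2 ms, RTT = 20 ms (= 2 * Tprop, Tprop = 10 ms)
Time until first ACK returns = Ttrans + RTT = 2 + 20 = 22 ms
Need W * Ttrans >= Ttrans + RTT  ->  W >= (Ttrans + RTT) / Ttrans
(Ttrans + RTT) / Ttrans = 22 / 2 = 11
W_min = ceil(11) = 11

11


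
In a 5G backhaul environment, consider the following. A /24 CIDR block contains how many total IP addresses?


Given: CIDR prefix /24
Host bits = 32 - 24 = 8
Total addresses = 2^8 = 256

256


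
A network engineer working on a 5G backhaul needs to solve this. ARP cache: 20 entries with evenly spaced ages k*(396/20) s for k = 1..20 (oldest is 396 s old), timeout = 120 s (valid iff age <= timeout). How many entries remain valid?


Ages are k * 396/20 s for k = 1..20 (spacing = 19.8000 s).
Entry k is valid iff k * 396/20 <= 120 iff k <= 20 * 120 / 396 = 6.0606
n_valid = floor(6.0606) = 6
(n_stale = 20 - 6 = 14)

6


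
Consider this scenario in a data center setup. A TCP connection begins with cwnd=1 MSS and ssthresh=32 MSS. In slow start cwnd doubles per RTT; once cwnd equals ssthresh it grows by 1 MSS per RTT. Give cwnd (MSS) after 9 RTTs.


RTT 0: cwnd = 1 MSS (initial)
RTT 1: cwnd = 2 MSS (slow start, doubled)
RTT 2: cwnd = 4 MSS (slow start, doubled)
RTT 3: cwnd = 8 MSS (slow start, doubled)
RTT 4: cwnd = 16 MSS (slow start, doubled)
RTT 5: cwnd = 32 MSS (slow start, doubled)
RTT 6: cwnd = 33 MSS (congestion avoidance, +1)
RTT 7: cwnd = 34 MSS (congestion avoidance, +1)
RTT 8: cwnd = 35 MSS (congestion avoidance, +1)
RTT 9: cwnd = 36 MSS (congestion avoidance, +1)

36


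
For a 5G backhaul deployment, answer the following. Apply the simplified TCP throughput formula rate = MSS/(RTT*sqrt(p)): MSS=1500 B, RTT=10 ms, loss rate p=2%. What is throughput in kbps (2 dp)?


Given: MSS = 1500 bytes, RTT = 10 ms, loss = 2%
RTT in seconds = 10 / 1000 = 0.01
Loss rate = 2% = 0.02
sqrt(loss) = sqrt(0.02) = 0.141421356237
Throughput (bytes/s) = 1500 / (0.01 * 0.141421356237) = 1060660.1718
Throughput (kbps) = 1060660.1718 * 8 / 1000 = 8485.281374 -> 8485.28 kbps (2 dp)

8485.28


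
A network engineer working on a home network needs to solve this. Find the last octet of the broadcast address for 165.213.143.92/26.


Given: IP = 165.213.143.92, prefix = /26
Host bits = 32 - 26 = 6
Network last octet = 92 AND mask = 64
Host part size = 2^6 - 1 = 63
Broadcast last octet = 64 OR 63 = 127

127


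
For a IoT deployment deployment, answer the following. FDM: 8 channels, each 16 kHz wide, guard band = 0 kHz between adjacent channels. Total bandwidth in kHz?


Given: 8 channels, 16 kHz each, guard = 0 kHz
Channel bandwidth = 8 * 16 = 128 kHz
Guard bands = 7 gaps * 0 kHz = 0 kHz
Total = 128 + 0 = 128 kHz

128


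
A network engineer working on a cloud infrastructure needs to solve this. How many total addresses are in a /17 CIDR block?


Given: CIDR prefix /17
Host bits = 32 - 17 = 15
Total addresses = 2^15 = 32768

32768


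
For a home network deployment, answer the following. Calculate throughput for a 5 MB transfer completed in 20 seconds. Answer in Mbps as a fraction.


Given: file = 5 MB, time = 20 s
File in Mb = 5 * 8 = 40 Mb
Throughput = 40 / 20 Mbps
Throughput = 2 Mbps

2


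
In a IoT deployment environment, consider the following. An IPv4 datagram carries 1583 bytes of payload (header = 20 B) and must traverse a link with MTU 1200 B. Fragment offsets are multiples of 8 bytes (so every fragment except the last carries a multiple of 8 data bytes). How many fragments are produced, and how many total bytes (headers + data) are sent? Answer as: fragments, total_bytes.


Max data per non-final fragment = floor((MTU - header)/8)*8 = floor((1200 - 20)/8)*8 = floor(1180/8)*8 = 1176 B
Final fragment needs no 8-byte alignment: it can carry up to MTU - header = 1180 B
Non-final fragments needed = ceil((payload - 1180) / 1176) = ceil(403/1176) = ceil(0.3427) = 1
Number of fragments = 1 + 1 = 2
Fragment sizes (data): 1 * 1176 B + 407 B (last, 407 <= 1180 OK)
Total bytes sent = payload + n_frags * header = 1583 + 2*20 = 1583 + 40 = 1623 B

2, 1623


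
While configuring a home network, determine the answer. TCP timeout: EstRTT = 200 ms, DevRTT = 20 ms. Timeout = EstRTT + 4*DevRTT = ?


Given: EstRTT = 200 ms, DevRTT = 20 ms
Timeout = EstRTT + 4 * DevRTT
4 * DevRTT = 4 * 20 = 80
Timeout = 200 + 80 = 280 ms

280


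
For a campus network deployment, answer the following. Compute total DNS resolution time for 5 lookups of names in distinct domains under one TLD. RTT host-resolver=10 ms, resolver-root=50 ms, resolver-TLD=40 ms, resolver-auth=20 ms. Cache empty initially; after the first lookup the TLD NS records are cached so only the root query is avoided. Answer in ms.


Lookup 1 (cold cache): local + root + TLD + auth = 10 + 50 + 40 + 20 = 120 ms
Lookups 2..5 (TLD NS cached -> skip root; new domain -> still ask TLD and auth): local + TLD + auth = 10 + 40 + 20 = 70 ms each
Remaining 4 lookups: 4 * 70 = 280 ms
Total = 120 + 280 = 400 ms

400


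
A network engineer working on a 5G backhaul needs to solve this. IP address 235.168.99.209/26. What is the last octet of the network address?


Given: IP = 235.168.99.209, prefix = /26
Subnet mask = 255.255.255.192
Last octet of IP: 209
Last octet of mask: 192
Network last octet = 209 AND 192 = 192

192


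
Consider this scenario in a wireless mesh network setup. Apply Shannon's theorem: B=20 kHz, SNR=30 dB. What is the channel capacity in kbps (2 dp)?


Given: B = 20 kHz, SNR = 30 dB
SNR linear = 10^(30/10) = 1000
1 + SNR = 1001
log2(1001) = 9.9672262588
C = 20 * 1000 * 9.9672262588 = 199344.5252 bps
C = 199.344525 kbps -> 199.34 kbps (2 dp)

199.34


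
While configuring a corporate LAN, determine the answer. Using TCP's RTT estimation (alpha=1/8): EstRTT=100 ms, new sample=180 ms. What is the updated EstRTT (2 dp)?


Given: EstRTT = 100 ms, SampleRTT = 180 ms, alpha = 1/8
New EstRTT = (1 - alpha) * EstRTT + alpha * SampleRTT
(7/8) * 100 = 87.5
(1/8) * 180 = 22.5
New EstRTT = 87.5 + 22.5 = 110 ms -> 110.00 ms (2 dp)

110.00


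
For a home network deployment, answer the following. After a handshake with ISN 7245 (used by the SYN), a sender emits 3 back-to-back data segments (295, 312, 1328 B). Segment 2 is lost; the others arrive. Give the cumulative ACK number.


SYN uses sequence number 7245; first data byte = ISN + 1 = 7246.
Segment 1: SEQ = 7246, len = 295 B, covers [7246, 7540]
Segment 2: SEQ = 7541, len = 312 B, covers [7541, 7852] [LOST]
Segment 3: SEQ = 7853, len = 1328 B, covers [7853, 9180]
In-order data received: bytes [7246, 7540] (segments 1..1).
Segment 2 missing -> gap begins at byte 7541; later segments buffered out of order.
Cumulative ACK = next expected in-order byte = 7246 + 295 = 7541

7541


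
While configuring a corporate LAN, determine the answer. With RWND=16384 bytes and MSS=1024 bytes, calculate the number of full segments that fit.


Given: RWND = 16384 bytes, MSS = 1024 bytes
Full segments = floor(RWND / MSS)
Full segments = floor(16384 / 1024)
Full segments = floor(16.0) = 16

16


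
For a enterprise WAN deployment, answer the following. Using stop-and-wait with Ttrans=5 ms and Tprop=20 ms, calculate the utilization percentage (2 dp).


Given: Ttrans = 5 ms, Tprop = 20 ms
RTT = 2 * Tprop = 2 * 20 = 40 ms
U = Ttrans / (Ttrans + RTT)
U = 5 / (5 + 40)
U = 5 / 45 = 0.111111
U% = 11.11%

11.11


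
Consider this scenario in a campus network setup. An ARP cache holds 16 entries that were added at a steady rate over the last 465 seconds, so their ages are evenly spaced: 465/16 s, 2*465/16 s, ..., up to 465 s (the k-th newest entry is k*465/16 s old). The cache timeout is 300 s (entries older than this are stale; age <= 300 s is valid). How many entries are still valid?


Ages are k * 465/16 s for k = 1..16 (spacing = 29.0625 s).
Entry k is valid iff k * 465/16 <= 300 iff k <= 16 * 300 / 465 = 10.3226
n_valid = floor(10.3226) = 10
(n_stale = 16 - 10 = 6)

10


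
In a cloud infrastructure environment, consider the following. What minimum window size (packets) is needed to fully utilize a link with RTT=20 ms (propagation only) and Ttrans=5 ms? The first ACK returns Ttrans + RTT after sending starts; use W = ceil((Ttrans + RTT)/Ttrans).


Given: Ttrans = 5 ms, RTT = 20 ms (= 2 * Tprop, Tprop = 10 ms)
Time until first ACK returns = Ttrans + RTT = 5 + 20 = 25 ms
Need W * Ttrans >= Ttrans + RTT  ->  W >= (Ttrans + RTT) / Ttrans
(Ttrans + RTT) / Ttrans = 25 / 5 = 5
W_min = ceil(5) = 5

5


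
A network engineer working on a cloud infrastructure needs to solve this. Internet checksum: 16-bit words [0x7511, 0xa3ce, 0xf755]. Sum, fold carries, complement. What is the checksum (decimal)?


Given words: [0x7511, 0xa3ce, 0xf755]
Step 1: Sum all words
Raw sum = 29969 + 41934 + 63317 = 135220
Step 2: Fold carry: (4148 + 2) = 4150
One's complement = ~4150 & 0xFFFF = 61385

61385


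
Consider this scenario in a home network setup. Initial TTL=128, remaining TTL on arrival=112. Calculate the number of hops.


Given: initial TTL = 128, received TTL = 112
Hops = initial TTL - received TTL
Hops = 128 - 112 = 16

16
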